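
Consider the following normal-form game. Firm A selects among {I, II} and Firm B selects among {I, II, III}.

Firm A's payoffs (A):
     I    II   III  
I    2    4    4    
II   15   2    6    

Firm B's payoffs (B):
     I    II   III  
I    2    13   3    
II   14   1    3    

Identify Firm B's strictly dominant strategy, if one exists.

No strictly dominant strategy

Check whether one of Firm B's strategies beats all alternatives regardless of what the opponent does.
I is not dominant: against I, II gives 13 > 2.
II is not dominant: against II, I gives 14 > 1.
III is not dominant: against I, II gives 13 > 3.
No single strategy is best against every opponent action.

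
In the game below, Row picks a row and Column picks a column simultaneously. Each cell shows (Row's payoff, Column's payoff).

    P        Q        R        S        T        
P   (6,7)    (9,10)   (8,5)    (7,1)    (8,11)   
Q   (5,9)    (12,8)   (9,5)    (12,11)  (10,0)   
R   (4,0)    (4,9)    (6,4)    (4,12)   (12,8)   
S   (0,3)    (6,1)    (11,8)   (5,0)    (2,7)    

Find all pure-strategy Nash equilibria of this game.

Check mutual best responses: a cell is a NE iff neither player can gain by unilaterally deviating.
Row's best responses — vs P: P (payoff 6); vs Q: Q (payoff 12); vs R: S (payoff 11); vs S: Q (payoff 12); vs T: R (payoff 12).
Column's best responses — vs P: T (payoff 11); vs Q: S (payoff 11); vs R: S (payoff 12); vs S: R (payoff 8).
Mutual best responses occur at (Q, S) and (S, R); at each, neither player gains by switching.

(Q, S) and (S, R)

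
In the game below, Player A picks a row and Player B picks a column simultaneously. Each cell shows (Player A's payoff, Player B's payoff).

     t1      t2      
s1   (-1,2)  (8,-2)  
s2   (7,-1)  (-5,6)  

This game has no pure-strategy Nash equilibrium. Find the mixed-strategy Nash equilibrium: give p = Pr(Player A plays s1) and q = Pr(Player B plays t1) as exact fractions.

In a mixed NE each player is indifferent between their pure strategies, so the opponent's mix sets the indifference.
Player B indifferent between t1 and t2: p·2 + (1−p)·(-1) = p·(-2) + (1−p)·6 ⟹ (-1) + 3p = 6 + (-8)p ⟹ p = 7/11.
Player A indifferent between s1 and s2: q·(-1) + (1−q)·8 = q·7 + (1−q)·(-5) ⟹ 8 + (-9)q = (-5) + 12q ⟹ q = 13/21.

p = 7/11, q = 13/21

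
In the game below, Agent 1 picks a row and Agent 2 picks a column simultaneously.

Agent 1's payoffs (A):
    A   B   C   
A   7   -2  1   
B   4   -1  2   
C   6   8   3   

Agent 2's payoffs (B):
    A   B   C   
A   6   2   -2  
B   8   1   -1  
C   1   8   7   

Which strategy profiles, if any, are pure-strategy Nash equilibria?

A profile is a Nash equilibrium when each player is best-responding to the other.
Agent 1's best responses — vs A: A (payoff 7); vs B: C (payoff 8); vs C: C (payoff 3).
Agent 2's best responses — vs A: A (payoff 6); vs B: A (payoff 8); vs C: B (payoff 8).
Mutual best responses occur at (A, A) and (C, B); at each, neither player gains by switching.

(A, A) and (C, B)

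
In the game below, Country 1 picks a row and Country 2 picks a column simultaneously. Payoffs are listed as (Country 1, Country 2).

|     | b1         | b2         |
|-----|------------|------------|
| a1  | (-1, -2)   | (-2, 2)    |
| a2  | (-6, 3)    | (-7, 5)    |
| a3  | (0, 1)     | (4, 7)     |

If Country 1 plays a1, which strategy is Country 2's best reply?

b2

With Country 1 fixed at a1, Country 2's payoffs are: b1 → -2, b2 → 2.
The maximum is 2, achieved by b2.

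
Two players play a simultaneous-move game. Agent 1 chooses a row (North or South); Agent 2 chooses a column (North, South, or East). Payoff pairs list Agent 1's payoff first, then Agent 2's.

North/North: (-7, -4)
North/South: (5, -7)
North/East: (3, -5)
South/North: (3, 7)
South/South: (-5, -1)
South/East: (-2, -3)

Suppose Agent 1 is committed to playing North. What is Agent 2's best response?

With Agent 1 fixed at North, Agent 2's payoffs are: North → -4, South → -7, East → -5.
The maximum is -4, achieved by North.

North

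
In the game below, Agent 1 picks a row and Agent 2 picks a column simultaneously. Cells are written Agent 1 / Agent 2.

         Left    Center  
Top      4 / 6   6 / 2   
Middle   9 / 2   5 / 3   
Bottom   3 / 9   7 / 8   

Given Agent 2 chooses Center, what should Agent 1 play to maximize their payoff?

With Agent 2 fixed at Center, Agent 1's payoffs are: Top → 6, Middle → 5, Bottom → 7.
The maximum is 7, achieved by Bottom.

Bottom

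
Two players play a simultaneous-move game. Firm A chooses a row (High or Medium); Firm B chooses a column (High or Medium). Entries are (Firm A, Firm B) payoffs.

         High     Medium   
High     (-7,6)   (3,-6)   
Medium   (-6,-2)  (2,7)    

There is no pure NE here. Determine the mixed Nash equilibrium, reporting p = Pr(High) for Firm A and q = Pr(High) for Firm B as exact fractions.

p = 3/7, q = 1/2

Each player's mixing probability is pinned down by making the *other* player indifferent.
Firm B indifferent between High and Medium: p·6 + (1−p)·(-2) = p·(-6) + (1−p)·7 ⟹ (-2) + 8p = 7 + (-13)p ⟹ p = 3/7.
Firm A indifferent between High and Medium: q·(-7) + (1−q)·3 = q·(-6) + (1−q)·2 ⟹ 3 + (-10)q = 2 + (-8)q ⟹ q = 1/2.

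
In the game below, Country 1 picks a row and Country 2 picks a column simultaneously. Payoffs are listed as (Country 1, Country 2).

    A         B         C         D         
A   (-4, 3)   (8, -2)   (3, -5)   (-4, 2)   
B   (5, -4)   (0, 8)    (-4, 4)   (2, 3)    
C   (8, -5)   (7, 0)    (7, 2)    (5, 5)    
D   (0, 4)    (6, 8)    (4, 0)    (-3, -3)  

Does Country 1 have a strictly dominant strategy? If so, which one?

None

Check whether one of Country 1's strategies beats all alternatives regardless of what the opponent does.
A is not dominant: against A, B gives 5 > -4.
B is not dominant: against A, C gives 8 > 5.
C is not dominant: against B, A gives 8 > 7.
D is not dominant: against A, B gives 5 > 0.
No single strategy is best against every opponent action.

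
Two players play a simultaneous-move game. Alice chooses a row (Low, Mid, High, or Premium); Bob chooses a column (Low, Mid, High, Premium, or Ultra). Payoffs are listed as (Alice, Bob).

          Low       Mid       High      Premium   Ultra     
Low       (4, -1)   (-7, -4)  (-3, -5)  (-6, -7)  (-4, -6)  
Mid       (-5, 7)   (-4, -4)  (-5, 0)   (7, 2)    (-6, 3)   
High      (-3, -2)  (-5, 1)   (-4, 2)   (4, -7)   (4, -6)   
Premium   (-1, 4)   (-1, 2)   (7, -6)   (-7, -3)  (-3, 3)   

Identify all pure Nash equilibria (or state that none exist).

Check mutual best responses: a cell is a NE iff neither player can gain by unilaterally deviating.
Alice's best responses — vs Low: Low (payoff 4); vs Mid: Premium (payoff -1); vs High: Premium (payoff 7); vs Premium: Mid (payoff 7); vs Ultra: High (payoff 4).
Bob's best responses — vs Low: Low (payoff -1); vs Mid: Low (payoff 7); vs High: High (payoff 2); vs Premium: Low (payoff 4).
The only mutual best response is (Low, Low); neither player gains by switching there.

(Low, Low)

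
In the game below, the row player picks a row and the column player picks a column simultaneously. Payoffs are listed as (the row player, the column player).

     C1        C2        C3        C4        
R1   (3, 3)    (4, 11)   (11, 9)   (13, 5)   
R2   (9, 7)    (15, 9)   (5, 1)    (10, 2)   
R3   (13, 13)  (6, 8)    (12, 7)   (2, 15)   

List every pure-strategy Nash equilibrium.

(R2, C2)

A profile is a Nash equilibrium when each player is best-responding to the other.
The row player's best responses — vs C1: R3 (payoff 13); vs C2: R2 (payoff 15); vs C3: R3 (payoff 12); vs C4: R1 (payoff 13).
The column player's best responses — vs R1: C2 (payoff 11); vs R2: C2 (payoff 9); vs R3: C4 (payoff 15).
The only mutual best response is (R2, C2); neither player gains by switching there.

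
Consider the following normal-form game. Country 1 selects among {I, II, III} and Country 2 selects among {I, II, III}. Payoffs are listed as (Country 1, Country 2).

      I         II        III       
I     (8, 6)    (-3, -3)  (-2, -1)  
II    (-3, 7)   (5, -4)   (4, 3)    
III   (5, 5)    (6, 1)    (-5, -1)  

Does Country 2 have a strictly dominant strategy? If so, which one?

Check whether one of Country 2's strategies beats all alternatives regardless of what the opponent does.
I strictly dominates: vs I: 6 > each of {-3, -1}; vs II: 7 > each of {-4, 3}; vs III: 5 > each of {1, -1}.

I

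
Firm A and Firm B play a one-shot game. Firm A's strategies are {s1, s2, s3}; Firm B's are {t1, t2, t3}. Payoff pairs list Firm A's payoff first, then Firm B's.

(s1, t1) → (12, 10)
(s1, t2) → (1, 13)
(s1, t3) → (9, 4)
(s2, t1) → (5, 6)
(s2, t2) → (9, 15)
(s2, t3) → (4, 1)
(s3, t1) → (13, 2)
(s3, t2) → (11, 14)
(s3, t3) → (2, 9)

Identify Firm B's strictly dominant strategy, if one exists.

t2

A strategy is strictly dominant if it gives Firm B a strictly higher payoff than every other strategy, against every choice by the opponent.
t2 strictly dominates: vs s1: 13 > each of {10, 4}; vs s2: 15 > each of {6, 1}; vs s3: 14 > each of {2, 9}.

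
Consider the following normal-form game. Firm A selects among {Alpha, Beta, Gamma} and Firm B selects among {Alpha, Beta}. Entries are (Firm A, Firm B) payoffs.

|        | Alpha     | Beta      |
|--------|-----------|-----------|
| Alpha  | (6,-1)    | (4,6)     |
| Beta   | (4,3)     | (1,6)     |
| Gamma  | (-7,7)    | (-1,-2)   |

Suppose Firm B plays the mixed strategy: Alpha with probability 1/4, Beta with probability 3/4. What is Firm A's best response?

Alpha

Compute Firm A's expected payoff from each pure strategy against the given mix.
Alpha: (1/4)·6 + (3/4)·4 = 9/2
Beta: (1/4)·4 + (3/4)·1 = 7/4
Gamma: (1/4)·(-7) + (3/4)·(-1) = -5/2
Highest expected payoff is 9/2, from Alpha.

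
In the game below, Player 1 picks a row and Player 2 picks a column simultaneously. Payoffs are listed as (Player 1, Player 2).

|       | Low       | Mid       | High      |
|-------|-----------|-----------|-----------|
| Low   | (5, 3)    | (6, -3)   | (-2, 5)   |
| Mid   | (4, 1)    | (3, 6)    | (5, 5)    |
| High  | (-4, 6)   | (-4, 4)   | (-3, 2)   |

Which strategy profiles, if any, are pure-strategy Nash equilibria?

A profile is a Nash equilibrium when each player is best-responding to the other.
Player 1's best responses — vs Low: Low (payoff 5); vs Mid: Low (payoff 6); vs High: Mid (payoff 5).
Player 2's best responses — vs Low: High (payoff 5); vs Mid: Mid (payoff 6); vs High: Low (payoff 6).
No cell has both players best-responding. For instance, Player 1's best reply to High is Mid, but against Mid Player 2 prefers Mid over High.

There is no pure-strategy Nash equilibrium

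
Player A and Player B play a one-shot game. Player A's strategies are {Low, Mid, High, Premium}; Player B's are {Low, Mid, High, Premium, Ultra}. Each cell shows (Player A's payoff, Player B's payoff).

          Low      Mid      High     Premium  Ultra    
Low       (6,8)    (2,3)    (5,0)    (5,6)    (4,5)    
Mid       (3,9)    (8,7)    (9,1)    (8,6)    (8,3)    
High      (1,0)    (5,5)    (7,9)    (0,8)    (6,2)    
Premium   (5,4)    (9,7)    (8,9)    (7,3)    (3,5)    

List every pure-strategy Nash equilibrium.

A profile is a Nash equilibrium when each player is best-responding to the other.
Player A's best responses — vs Low: Low (payoff 6); vs Mid: Premium (payoff 9); vs High: Mid (payoff 9); vs Premium: Mid (payoff 8); vs Ultra: Mid (payoff 8).
Player B's best responses — vs Low: Low (payoff 8); vs Mid: Low (payoff 9); vs High: High (payoff 9); vs Premium: High (payoff 9).
The only mutual best response is (Low, Low); neither player gains by switching there.

(Low, Low)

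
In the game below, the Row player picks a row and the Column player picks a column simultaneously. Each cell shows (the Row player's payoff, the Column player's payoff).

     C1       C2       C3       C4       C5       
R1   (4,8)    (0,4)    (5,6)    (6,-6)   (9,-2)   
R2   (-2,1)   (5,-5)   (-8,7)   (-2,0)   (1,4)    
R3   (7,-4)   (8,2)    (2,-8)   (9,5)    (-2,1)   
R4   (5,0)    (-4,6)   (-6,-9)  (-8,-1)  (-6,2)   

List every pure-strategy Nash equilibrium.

Check mutual best responses: a cell is a NE iff neither player can gain by unilaterally deviating.
The Row player's best responses — vs C1: R3 (payoff 7); vs C2: R3 (payoff 8); vs C3: R1 (payoff 5); vs C4: R3 (payoff 9); vs C5: R1 (payoff 9).
The Column player's best responses — vs R1: C1 (payoff 8); vs R2: C3 (payoff 7); vs R3: C4 (payoff 5); vs R4: C2 (payoff 6).
The only mutual best response is (R3, C4); neither player gains by switching there.

(R3, C4)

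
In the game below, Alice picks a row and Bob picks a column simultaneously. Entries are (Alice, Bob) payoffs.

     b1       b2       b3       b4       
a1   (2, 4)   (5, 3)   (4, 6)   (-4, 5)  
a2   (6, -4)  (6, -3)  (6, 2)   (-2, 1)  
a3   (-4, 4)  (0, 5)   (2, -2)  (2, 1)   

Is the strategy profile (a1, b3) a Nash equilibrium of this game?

Holding Bob at b3: Alice gets 4 from a1 but could get 6 by switching to a2. Alice has a profitable deviation.

No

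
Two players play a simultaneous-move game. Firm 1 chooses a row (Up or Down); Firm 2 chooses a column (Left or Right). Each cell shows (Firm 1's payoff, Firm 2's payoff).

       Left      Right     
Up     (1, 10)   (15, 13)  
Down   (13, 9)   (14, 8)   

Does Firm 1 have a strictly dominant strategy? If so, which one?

None

Check whether one of Firm 1's strategies beats all alternatives regardless of what the opponent does.
Up is not dominant: against Left, Down gives 13 > 1.
Down is not dominant: against Right, Up gives 15 > 14.
No single strategy is best against every opponent action.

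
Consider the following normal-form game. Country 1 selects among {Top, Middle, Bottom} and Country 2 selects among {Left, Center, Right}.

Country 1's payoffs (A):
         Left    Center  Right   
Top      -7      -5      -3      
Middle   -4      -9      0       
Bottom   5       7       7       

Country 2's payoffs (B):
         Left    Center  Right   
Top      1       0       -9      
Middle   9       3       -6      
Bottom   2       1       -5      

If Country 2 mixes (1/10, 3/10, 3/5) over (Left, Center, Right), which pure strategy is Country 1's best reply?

Bottom

Compute Country 1's expected payoff from each pure strategy against the given mix.
Top: (1/10)·(-7) + (3/10)·(-5) + (3/5)·(-3) = -4
Middle: (1/10)·(-4) + (3/10)·(-9) + (3/5)·0 = -31/10
Bottom: (1/10)·5 + (3/10)·7 + (3/5)·7 = 34/5
Highest expected payoff is 34/5, from Bottom.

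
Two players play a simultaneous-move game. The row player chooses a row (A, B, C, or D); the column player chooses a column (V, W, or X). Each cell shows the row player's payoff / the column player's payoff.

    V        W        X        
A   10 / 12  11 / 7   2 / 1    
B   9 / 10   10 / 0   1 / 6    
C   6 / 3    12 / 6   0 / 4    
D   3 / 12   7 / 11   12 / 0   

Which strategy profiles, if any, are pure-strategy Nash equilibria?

Check mutual best responses: a cell is a NE iff neither player can gain by unilaterally deviating.
The row player's best responses — vs V: A (payoff 10); vs W: C (payoff 12); vs X: D (payoff 12).
The column player's best responses — vs A: V (payoff 12); vs B: V (payoff 10); vs C: W (payoff 6); vs D: V (payoff 12).
Mutual best responses occur at (A, V) and (C, W); at each, neither player gains by switching.

(A, V) and (C, W)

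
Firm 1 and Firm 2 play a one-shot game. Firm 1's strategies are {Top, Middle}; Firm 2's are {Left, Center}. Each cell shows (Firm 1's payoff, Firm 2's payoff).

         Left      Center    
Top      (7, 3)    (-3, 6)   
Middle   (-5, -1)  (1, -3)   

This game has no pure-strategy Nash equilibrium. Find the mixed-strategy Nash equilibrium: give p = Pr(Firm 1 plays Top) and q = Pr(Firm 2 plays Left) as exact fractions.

p = 2/5, q = 1/4

Each player's mixing probability is pinned down by making the *other* player indifferent.
Firm 2 indifferent between Left and Center: p·3 + (1−p)·(-1) = p·6 + (1−p)·(-3) ⟹ (-1) + 4p = (-3) + 9p ⟹ p = 2/5.
Firm 1 indifferent between Top and Middle: q·7 + (1−q)·(-3) = q·(-5) + (1−q)·1 ⟹ (-3) + 10q = 1 + (-6)q ⟹ q = 1/4.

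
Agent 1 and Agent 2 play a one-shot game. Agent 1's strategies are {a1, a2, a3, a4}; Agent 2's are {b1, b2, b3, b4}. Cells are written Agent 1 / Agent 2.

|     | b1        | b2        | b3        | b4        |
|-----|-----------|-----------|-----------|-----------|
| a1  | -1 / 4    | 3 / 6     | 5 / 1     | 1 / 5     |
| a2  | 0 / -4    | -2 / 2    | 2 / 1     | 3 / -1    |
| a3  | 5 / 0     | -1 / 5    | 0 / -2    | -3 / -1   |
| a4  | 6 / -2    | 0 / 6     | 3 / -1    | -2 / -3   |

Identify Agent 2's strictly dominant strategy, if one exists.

b2

A strategy is strictly dominant if it gives Agent 2 a strictly higher payoff than every other strategy, against every choice by the opponent.
b2 strictly dominates: vs a1: 6 > each of {4, 1, 5}; vs a2: 2 > each of {-4, 1, -1}; vs a3: 5 > each of {0, -2, -1}; vs a4: 6 > each of {-2, -1, -3}.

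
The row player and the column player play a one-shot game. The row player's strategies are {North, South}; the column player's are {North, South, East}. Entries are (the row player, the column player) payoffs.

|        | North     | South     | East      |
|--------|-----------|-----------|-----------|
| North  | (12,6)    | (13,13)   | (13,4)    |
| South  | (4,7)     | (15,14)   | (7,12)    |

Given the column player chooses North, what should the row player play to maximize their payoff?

North

With the column player fixed at North, the row player's payoffs are: North → 12, South → 4.
The maximum is 12, achieved by North.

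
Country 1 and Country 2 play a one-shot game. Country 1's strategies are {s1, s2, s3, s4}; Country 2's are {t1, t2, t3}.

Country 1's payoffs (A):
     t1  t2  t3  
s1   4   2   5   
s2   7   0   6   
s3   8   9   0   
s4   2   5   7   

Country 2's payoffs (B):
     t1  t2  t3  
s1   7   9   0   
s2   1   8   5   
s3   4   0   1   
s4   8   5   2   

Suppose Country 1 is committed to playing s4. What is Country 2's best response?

With Country 1 fixed at s4, Country 2's payoffs are: t1 → 8, t2 → 5, t3 → 2.
The maximum is 8, achieved by t1.

t1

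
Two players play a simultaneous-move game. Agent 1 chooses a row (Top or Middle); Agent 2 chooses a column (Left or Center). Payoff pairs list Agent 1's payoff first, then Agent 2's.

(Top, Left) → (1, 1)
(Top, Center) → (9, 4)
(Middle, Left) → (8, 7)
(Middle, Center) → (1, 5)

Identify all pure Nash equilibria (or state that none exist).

Find each player's best response to every opponent strategy; NE are the intersections.
Agent 1's best responses — vs Left: Middle (payoff 8); vs Center: Top (payoff 9).
Agent 2's best responses — vs Top: Center (payoff 4); vs Middle: Left (payoff 7).
Mutual best responses occur at (Top, Center) and (Middle, Left); at each, neither player gains by switching.

(Top, Center) and (Middle, Left)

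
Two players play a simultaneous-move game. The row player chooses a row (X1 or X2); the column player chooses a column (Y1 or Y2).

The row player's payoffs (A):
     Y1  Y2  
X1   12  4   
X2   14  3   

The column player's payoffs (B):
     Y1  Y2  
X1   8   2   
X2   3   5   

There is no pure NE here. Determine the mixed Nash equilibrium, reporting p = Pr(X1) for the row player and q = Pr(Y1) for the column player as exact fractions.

Each player's mixing probability is pinned down by making the *other* player indifferent.
The column player indifferent between Y1 and Y2: p·8 + (1−p)·3 = p·2 + (1−p)·5 ⟹ 3 + 5p = 5 + (-3)p ⟹ p = 1/4.
The row player indifferent between X1 and X2: q·12 + (1−q)·4 = q·14 + (1−q)·3 ⟹ 4 + 8q = 3 + 11q ⟹ q = 1/3.

p = 1/4, q = 1/3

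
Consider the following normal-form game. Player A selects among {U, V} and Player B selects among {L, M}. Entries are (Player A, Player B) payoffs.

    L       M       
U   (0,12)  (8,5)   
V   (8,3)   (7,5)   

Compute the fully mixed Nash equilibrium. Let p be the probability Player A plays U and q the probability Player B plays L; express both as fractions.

p = 2/9, q = 1/9

In a mixed NE each player is indifferent between their pure strategies, so the opponent's mix sets the indifference.
Player B indifferent between L and M: p·12 + (1−p)·3 = p·5 + (1−p)·5 ⟹ 3 + 9p = 5 + 0p ⟹ p = 2/9.
Player A indifferent between U and V: q·0 + (1−q)·8 = q·8 + (1−q)·7 ⟹ 8 + (-8)q = 7 + 1q ⟹ q = 1/9.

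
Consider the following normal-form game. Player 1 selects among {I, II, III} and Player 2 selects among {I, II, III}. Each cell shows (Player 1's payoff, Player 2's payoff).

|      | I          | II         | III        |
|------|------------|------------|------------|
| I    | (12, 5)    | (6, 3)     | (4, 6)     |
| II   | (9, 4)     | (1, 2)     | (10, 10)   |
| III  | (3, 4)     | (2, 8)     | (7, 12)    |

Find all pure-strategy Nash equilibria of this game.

(II, III)

Find each player's best response to every opponent strategy; NE are the intersections.
Player 1's best responses — vs I: I (payoff 12); vs II: I (payoff 6); vs III: II (payoff 10).
Player 2's best responses — vs I: III (payoff 6); vs II: III (payoff 10); vs III: III (payoff 12).
The only mutual best response is (II, III); neither player gains by switching there.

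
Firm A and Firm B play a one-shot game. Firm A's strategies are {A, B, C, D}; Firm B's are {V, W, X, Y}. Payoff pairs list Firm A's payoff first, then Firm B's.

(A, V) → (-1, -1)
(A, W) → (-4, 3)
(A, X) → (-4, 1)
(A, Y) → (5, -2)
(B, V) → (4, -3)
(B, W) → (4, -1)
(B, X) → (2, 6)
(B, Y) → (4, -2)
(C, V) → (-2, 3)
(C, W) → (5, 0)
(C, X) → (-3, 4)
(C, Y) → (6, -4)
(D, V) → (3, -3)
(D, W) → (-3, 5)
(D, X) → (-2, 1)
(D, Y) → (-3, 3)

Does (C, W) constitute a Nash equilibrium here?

No

Holding Firm B at W: Firm A gets 5 from C, versus -4 from A, 4 from B, -3 from D. No profitable deviation for Firm A.
Holding Firm A at C: Firm B gets 0 from W but could get 4 by switching to X. Firm B has a profitable deviation.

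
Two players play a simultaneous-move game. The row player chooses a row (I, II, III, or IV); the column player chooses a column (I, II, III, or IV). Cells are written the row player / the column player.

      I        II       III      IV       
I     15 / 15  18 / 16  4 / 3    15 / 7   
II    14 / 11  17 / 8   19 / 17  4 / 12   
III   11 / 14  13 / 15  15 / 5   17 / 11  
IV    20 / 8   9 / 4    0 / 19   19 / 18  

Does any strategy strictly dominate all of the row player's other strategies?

Check whether one of the row player's strategies beats all alternatives regardless of what the opponent does.
I is not dominant: against I, IV gives 20 > 15.
II is not dominant: against I, I gives 15 > 14.
III is not dominant: against I, I gives 15 > 11.
IV is not dominant: against II, I gives 18 > 9.
No single strategy is best against every opponent action.

None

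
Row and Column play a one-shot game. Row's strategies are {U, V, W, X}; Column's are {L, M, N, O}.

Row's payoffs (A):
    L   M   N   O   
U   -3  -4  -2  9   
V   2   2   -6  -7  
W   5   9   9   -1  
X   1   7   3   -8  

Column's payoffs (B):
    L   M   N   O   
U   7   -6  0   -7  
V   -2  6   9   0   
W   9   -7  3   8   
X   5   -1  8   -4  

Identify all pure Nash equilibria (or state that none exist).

Check mutual best responses: a cell is a NE iff neither player can gain by unilaterally deviating.
Row's best responses — vs L: W (payoff 5); vs M: W (payoff 9); vs N: W (payoff 9); vs O: U (payoff 9).
Column's best responses — vs U: L (payoff 7); vs V: N (payoff 9); vs W: L (payoff 9); vs X: N (payoff 8).
The only mutual best response is (W, L); neither player gains by switching there.

(W, L)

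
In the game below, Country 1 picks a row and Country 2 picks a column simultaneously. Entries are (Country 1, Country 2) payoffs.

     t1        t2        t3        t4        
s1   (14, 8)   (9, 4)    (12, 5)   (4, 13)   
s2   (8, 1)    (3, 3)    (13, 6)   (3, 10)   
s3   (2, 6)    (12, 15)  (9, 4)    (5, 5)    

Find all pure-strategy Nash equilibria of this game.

(s3, t2)

Find each player's best response to every opponent strategy; NE are the intersections.
Country 1's best responses — vs t1: s1 (payoff 14); vs t2: s3 (payoff 12); vs t3: s2 (payoff 13); vs t4: s3 (payoff 5).
Country 2's best responses — vs s1: t4 (payoff 13); vs s2: t4 (payoff 10); vs s3: t2 (payoff 15).
The only mutual best response is (s3, t2); neither player gains by switching there.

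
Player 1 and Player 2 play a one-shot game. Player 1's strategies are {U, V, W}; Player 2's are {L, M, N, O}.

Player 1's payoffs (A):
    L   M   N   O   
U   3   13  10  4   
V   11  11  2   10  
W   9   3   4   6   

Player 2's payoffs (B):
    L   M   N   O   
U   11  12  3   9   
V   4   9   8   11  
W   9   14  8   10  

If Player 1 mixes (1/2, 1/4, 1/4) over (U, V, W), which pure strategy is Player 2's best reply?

M

Player 2's best reply maximizes expected payoff against the mix.
L: (1/2)·11 + (1/4)·4 + (1/4)·9 = 35/4
M: (1/2)·12 + (1/4)·9 + (1/4)·14 = 47/4
N: (1/2)·3 + (1/4)·8 + (1/4)·8 = 11/2
O: (1/2)·9 + (1/4)·11 + (1/4)·10 = 39/4
Highest expected payoff is 47/4, from M.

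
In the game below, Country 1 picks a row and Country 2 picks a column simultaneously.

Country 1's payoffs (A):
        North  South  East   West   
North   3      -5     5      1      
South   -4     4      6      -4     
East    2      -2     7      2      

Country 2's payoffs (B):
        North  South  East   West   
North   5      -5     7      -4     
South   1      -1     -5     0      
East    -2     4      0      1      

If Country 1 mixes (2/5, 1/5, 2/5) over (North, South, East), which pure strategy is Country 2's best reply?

East

Compute Country 2's expected payoff from each pure strategy against the given mix.
North: (2/5)·5 + (1/5)·1 + (2/5)·(-2) = 7/5
South: (2/5)·(-5) + (1/5)·(-1) + (2/5)·4 = -3/5
East: (2/5)·7 + (1/5)·(-5) + (2/5)·0 = 9/5
West: (2/5)·(-4) + (1/5)·0 + (2/5)·1 = -6/5
Highest expected payoff is 9/5, from East.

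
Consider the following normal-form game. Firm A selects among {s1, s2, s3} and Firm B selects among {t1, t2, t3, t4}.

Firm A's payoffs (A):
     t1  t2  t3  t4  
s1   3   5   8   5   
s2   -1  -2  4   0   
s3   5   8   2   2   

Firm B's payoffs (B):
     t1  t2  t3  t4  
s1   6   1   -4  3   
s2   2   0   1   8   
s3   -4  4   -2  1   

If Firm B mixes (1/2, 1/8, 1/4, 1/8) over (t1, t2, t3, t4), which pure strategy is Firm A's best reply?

s1

Firm A's best reply maximizes expected payoff against the mix.
s1: (1/2)·3 + (1/8)·5 + (1/4)·8 + (1/8)·5 = 19/4
s2: (1/2)·(-1) + (1/8)·(-2) + (1/4)·4 + (1/8)·0 = 1/4
s3: (1/2)·5 + (1/8)·8 + (1/4)·2 + (1/8)·2 = 17/4
Highest expected payoff is 19/4, from s1.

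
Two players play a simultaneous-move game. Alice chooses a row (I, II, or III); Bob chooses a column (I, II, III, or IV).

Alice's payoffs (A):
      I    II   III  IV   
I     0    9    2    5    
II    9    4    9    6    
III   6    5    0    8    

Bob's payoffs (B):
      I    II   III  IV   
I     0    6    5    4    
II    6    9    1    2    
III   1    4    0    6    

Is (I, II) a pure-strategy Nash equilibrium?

Yes

Holding Bob at II: Alice gets 9 from I, versus 4 from II, 5 from III. No profitable deviation for Alice.
Holding Alice at I: Bob gets 6 from II, versus 0 from I, 5 from III, 4 from IV. No profitable deviation for Bob either.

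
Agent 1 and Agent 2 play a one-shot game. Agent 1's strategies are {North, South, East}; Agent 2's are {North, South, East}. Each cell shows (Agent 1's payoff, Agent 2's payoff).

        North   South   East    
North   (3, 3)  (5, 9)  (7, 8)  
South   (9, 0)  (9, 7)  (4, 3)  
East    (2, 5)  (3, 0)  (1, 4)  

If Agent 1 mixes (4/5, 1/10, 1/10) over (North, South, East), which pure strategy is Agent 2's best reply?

South

Compute Agent 2's expected payoff from each pure strategy against the given mix.
North: (4/5)·3 + (1/10)·0 + (1/10)·5 = 29/10
South: (4/5)·9 + (1/10)·7 + (1/10)·0 = 79/10
East: (4/5)·8 + (1/10)·3 + (1/10)·4 = 71/10
Highest expected payoff is 79/10, from South.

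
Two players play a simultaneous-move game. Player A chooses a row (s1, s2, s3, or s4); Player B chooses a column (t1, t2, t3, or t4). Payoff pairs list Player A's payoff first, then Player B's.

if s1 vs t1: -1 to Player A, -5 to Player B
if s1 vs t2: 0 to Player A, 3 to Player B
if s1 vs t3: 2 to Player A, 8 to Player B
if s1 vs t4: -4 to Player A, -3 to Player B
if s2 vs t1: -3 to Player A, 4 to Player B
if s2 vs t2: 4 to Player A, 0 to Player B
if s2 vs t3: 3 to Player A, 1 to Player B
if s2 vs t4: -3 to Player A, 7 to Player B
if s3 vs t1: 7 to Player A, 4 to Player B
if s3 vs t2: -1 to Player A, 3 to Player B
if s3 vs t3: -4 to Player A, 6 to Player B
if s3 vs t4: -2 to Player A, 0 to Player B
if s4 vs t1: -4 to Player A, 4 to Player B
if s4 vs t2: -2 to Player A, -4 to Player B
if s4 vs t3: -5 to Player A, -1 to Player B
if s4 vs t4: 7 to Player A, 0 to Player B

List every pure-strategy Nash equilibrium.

Check mutual best responses: a cell is a NE iff neither player can gain by unilaterally deviating.
Player A's best responses — vs t1: s3 (payoff 7); vs t2: s2 (payoff 4); vs t3: s2 (payoff 3); vs t4: s4 (payoff 7).
Player B's best responses — vs s1: t3 (payoff 8); vs s2: t4 (payoff 7); vs s3: t3 (payoff 6); vs s4: t1 (payoff 4).
No cell has both players best-responding. For instance, Player A's best reply to t1 is s3, but against s3 Player B prefers t3 over t1.

No pure-strategy Nash equilibrium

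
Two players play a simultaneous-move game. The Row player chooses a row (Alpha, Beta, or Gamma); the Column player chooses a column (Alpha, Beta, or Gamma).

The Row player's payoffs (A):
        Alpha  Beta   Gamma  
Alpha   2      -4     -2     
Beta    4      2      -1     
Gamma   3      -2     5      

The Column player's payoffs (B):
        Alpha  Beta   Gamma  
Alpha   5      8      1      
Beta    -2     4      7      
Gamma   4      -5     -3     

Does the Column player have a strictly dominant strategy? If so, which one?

No strictly dominant strategy

Check whether one of the Column player's strategies beats all alternatives regardless of what the opponent does.
Alpha is not dominant: against Alpha, Beta gives 8 > 5.
Beta is not dominant: against Beta, Gamma gives 7 > 4.
Gamma is not dominant: against Alpha, Alpha gives 5 > 1.
No single strategy is best against every opponent action.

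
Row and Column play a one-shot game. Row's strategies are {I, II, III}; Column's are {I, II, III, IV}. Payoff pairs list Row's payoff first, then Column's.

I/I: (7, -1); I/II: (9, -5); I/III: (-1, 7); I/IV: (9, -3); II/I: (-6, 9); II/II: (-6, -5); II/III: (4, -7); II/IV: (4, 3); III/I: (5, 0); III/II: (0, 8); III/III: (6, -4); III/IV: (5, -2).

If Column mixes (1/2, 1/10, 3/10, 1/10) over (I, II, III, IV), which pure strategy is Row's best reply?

Row's best reply maximizes expected payoff against the mix.
I: (1/2)·7 + (1/10)·9 + (3/10)·(-1) + (1/10)·9 = 5
II: (1/2)·(-6) + (1/10)·(-6) + (3/10)·4 + (1/10)·4 = -2
III: (1/2)·5 + (1/10)·0 + (3/10)·6 + (1/10)·5 = 24/5
Highest expected payoff is 5, from I.

I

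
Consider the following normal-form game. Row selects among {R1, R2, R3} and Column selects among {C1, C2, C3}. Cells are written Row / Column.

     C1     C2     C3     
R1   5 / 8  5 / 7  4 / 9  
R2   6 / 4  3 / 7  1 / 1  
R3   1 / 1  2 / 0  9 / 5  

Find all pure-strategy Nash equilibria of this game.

(R3, C3)

Check mutual best responses: a cell is a NE iff neither player can gain by unilaterally deviating.
Row's best responses — vs C1: R2 (payoff 6); vs C2: R1 (payoff 5); vs C3: R3 (payoff 9).
Column's best responses — vs R1: C3 (payoff 9); vs R2: C2 (payoff 7); vs R3: C3 (payoff 5).
The only mutual best response is (R3, C3); neither player gains by switching there.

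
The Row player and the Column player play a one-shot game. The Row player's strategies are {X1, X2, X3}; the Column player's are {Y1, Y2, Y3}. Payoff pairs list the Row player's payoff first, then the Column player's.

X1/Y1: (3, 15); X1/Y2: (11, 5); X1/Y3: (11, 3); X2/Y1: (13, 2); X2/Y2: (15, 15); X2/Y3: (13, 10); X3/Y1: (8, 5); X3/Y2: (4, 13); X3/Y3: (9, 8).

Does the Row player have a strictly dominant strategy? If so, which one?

X2

A strategy is strictly dominant if it gives the Row player a strictly higher payoff than every other strategy, against every choice by the opponent.
X2 strictly dominates: vs Y1: 13 > each of {3, 8}; vs Y2: 15 > each of {11, 4}; vs Y3: 13 > each of {11, 9}.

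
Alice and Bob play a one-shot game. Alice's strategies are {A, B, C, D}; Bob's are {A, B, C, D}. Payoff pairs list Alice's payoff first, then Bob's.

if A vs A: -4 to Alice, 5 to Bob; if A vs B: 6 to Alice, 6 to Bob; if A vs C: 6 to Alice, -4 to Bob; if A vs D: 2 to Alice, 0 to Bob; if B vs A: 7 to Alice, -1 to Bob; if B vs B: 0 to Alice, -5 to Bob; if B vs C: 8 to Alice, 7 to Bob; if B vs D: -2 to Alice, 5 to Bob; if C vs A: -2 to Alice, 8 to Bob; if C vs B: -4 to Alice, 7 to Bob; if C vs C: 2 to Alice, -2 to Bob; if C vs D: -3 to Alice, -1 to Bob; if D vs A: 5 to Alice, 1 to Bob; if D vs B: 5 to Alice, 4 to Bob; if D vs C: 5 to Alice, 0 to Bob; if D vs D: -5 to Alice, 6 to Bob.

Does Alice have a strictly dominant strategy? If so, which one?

None

Check whether one of Alice's strategies beats all alternatives regardless of what the opponent does.
A is not dominant: against A, B gives 7 > -4.
B is not dominant: against B, A gives 6 > 0.
C is not dominant: against A, B gives 7 > -2.
D is not dominant: against A, B gives 7 > 5.
No single strategy is best against every opponent action.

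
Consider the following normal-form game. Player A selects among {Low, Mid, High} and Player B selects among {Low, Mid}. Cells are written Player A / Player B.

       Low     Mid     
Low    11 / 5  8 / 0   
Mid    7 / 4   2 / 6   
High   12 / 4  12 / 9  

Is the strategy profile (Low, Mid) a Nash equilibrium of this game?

Holding Player B at Mid: Player A gets 8 from Low but could get 12 by switching to High. Player A has a profitable deviation.

No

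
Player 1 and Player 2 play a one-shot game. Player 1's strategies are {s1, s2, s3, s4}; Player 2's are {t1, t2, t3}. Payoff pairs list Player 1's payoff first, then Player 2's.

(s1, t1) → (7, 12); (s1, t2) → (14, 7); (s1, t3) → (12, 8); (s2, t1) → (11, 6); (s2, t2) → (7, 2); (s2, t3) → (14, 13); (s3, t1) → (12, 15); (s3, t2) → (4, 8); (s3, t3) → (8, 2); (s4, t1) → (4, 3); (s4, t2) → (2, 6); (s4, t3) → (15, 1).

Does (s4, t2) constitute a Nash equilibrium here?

No

Holding Player 2 at t2: Player 1 gets 2 from s4 but could get 14 by switching to s1. Player 1 has a profitable deviation.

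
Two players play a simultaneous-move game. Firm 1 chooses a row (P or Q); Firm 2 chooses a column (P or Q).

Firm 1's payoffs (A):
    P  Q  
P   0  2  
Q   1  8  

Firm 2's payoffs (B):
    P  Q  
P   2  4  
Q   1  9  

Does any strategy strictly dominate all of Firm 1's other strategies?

Q

A strategy is strictly dominant if it gives Firm 1 a strictly higher payoff than every other strategy, against every choice by the opponent.
Q strictly dominates: vs P: 1 > 0; vs Q: 8 > 2.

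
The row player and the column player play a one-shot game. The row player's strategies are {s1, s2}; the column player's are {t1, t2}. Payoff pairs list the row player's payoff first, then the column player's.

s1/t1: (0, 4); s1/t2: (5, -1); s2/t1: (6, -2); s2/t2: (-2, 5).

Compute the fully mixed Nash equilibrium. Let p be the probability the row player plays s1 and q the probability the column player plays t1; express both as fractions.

In a mixed NE each player is indifferent between their pure strategies, so the opponent's mix sets the indifference.
The column player indifferent between t1 and t2: p·4 + (1−p)·(-2) = p·(-1) + (1−p)·5 ⟹ (-2) + 6p = 5 + (-6)p ⟹ p = 7/12.
The row player indifferent between s1 and s2: q·0 + (1−q)·5 = q·6 + (1−q)·(-2) ⟹ 5 + (-5)q = (-2) + 8q ⟹ q = 7/13.

p = 7/12, q = 7/13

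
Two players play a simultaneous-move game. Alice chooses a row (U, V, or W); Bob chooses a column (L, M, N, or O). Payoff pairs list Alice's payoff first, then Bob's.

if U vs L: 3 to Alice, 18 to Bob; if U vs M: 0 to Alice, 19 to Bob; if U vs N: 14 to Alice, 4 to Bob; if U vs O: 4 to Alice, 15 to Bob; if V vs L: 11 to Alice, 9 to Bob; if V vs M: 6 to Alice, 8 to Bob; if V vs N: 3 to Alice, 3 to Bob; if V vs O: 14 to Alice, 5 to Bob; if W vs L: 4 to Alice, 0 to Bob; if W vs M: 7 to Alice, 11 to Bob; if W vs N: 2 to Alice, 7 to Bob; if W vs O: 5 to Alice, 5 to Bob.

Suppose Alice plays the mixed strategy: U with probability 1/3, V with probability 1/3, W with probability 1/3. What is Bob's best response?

M

Compute Bob's expected payoff from each pure strategy against the given mix.
L: (1/3)·18 + (1/3)·9 + (1/3)·0 = 9
M: (1/3)·19 + (1/3)·8 + (1/3)·11 = 38/3
N: (1/3)·4 + (1/3)·3 + (1/3)·7 = 14/3
O: (1/3)·15 + (1/3)·5 + (1/3)·5 = 25/3
Highest expected payoff is 38/3, from M.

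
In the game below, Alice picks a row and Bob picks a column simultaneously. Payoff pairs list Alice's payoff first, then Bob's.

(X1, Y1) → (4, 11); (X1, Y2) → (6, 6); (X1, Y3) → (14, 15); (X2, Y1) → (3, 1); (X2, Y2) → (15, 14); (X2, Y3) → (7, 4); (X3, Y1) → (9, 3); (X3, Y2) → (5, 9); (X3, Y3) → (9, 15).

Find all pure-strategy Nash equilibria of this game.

Find each player's best response to every opponent strategy; NE are the intersections.
Alice's best responses — vs Y1: X3 (payoff 9); vs Y2: X2 (payoff 15); vs Y3: X1 (payoff 14).
Bob's best responses — vs X1: Y3 (payoff 15); vs X2: Y2 (payoff 14); vs X3: Y3 (payoff 15).
Mutual best responses occur at (X1, Y3) and (X2, Y2); at each, neither player gains by switching.

(X1, Y3) and (X2, Y2)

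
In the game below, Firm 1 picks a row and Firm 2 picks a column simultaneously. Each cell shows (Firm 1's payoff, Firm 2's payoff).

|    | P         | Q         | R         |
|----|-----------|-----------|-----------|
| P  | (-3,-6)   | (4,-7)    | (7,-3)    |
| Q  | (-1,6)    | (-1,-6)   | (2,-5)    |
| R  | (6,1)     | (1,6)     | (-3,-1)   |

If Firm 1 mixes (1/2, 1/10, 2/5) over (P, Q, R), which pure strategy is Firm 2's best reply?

Q

Compute Firm 2's expected payoff from each pure strategy against the given mix.
P: (1/2)·(-6) + (1/10)·6 + (2/5)·1 = -2
Q: (1/2)·(-7) + (1/10)·(-6) + (2/5)·6 = -17/10
R: (1/2)·(-3) + (1/10)·(-5) + (2/5)·(-1) = -12/5
Highest expected payoff is -17/10, from Q.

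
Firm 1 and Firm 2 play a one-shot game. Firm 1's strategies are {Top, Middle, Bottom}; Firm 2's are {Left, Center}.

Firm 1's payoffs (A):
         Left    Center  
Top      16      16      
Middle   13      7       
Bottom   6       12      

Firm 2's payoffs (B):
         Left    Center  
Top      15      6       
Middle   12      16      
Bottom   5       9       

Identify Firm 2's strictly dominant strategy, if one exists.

No strictly dominant strategy

Check whether one of Firm 2's strategies beats all alternatives regardless of what the opponent does.
Left is not dominant: against Middle, Center gives 16 > 12.
Center is not dominant: against Top, Left gives 15 > 6.
No single strategy is best against every opponent action.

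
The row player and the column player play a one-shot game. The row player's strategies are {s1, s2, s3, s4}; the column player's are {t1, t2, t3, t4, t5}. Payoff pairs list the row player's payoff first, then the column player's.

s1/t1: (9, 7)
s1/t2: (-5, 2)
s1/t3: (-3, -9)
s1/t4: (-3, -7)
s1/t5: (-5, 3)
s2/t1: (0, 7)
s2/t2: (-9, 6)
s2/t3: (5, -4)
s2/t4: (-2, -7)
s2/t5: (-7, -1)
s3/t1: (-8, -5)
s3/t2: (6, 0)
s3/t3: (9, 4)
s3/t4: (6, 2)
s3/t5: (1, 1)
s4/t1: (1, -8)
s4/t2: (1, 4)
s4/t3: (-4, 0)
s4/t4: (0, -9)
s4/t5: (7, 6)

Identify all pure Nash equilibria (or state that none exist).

(s1, t1), (s3, t3), and (s4, t5)

A profile is a Nash equilibrium when each player is best-responding to the other.
The row player's best responses — vs t1: s1 (payoff 9); vs t2: s3 (payoff 6); vs t3: s3 (payoff 9); vs t4: s3 (payoff 6); vs t5: s4 (payoff 7).
The column player's best responses — vs s1: t1 (payoff 7); vs s2: t1 (payoff 7); vs s3: t3 (payoff 4); vs s4: t5 (payoff 6).
Mutual best responses occur at (s1, t1), (s3, t3), and (s4, t5); at each, neither player gains by switching.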